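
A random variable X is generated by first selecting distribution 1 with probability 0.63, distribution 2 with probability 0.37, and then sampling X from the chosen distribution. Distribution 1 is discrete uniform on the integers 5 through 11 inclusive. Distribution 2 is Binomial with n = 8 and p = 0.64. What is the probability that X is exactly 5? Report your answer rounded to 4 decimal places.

Conditional on each component, P(X = 5): 1: 0.142857; 2: 0.28054.
By total probability, P(X = 5) = 0.63·0.142857 + 0.37·0.28054 = 0.1938.

0.1938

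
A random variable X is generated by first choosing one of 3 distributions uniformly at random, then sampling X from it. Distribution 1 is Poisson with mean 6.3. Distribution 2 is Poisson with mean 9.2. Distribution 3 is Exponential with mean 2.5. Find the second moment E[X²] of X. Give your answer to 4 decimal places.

50.7767

For each component E[X²] = Var + (mean)², giving 1: 45.99; 2: 93.84; 3: 12.5.
Overall E[X²] = 0.333333·45.99 + 0.333333·93.84 + 0.333333·12.5 = 50.7767.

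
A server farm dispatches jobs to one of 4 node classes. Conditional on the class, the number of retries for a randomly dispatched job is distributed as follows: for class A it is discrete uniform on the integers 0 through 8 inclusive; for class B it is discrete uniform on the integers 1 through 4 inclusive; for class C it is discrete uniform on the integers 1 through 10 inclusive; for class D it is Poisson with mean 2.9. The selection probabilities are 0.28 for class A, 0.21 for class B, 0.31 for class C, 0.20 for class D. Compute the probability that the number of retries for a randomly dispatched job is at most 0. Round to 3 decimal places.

0.042

Conditional on each class, P(X ≤ 0): A: 0.111111; B: 0; C: 0; D: 0.0550232.
By total probability, P(X ≤ 0) = 0.28·0.111111 + 0.21·0 + 0.31·0 + 0.2·0.0550232 = 0.0421158.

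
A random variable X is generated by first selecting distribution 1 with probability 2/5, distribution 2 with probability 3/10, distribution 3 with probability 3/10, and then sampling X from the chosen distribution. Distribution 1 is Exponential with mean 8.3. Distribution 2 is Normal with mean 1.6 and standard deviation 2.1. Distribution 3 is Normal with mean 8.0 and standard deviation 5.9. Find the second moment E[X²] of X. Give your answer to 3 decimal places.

For each component E[X²] = Var + (mean)², giving 1: 137.78; 2: 6.97; 3: 98.81.
Overall E[X²] = 0.4·137.78 + 0.3·6.97 + 0.3·98.81 = 86.846.

86.846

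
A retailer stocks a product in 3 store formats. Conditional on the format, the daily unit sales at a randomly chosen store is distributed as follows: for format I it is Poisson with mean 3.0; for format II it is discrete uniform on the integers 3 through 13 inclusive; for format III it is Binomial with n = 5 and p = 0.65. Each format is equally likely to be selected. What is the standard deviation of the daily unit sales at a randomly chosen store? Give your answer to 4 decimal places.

Per component, I: μ=3, E[X²]=12; II: μ=8, E[X²]=74; III: μ=3.25, E[X²]=11.7.
E[X] = 0.333333·3 + 0.333333·8 + 0.333333·3.25 = 4.75.
E[X²] = 0.333333·12 + 0.333333·74 + 0.333333·11.7 = 32.5667.
Var(X) = E[X²] − (E[X])² = 32.5667 − 22.5625 = 10.0042.
SD(X) = √10.0042 = 3.16294.

3.1629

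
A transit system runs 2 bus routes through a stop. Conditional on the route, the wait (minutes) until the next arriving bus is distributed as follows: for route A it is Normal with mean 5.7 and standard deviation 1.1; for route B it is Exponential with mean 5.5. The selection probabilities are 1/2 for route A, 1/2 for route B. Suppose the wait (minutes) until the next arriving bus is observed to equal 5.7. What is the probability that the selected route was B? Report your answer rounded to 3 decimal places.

0.151

Likelihoods f(5.7 | ·): A: 0.362675; B: 0.0644986.
Posterior ∝ prior × likelihood. Numerator for B: 0.5·0.0644986 = 0.0322493.
Normalizing constant: 0.5·0.362675 + 0.5·0.0644986 = 0.213587.
P(B | observation) = 0.0322493 / 0.213587 = 0.150989.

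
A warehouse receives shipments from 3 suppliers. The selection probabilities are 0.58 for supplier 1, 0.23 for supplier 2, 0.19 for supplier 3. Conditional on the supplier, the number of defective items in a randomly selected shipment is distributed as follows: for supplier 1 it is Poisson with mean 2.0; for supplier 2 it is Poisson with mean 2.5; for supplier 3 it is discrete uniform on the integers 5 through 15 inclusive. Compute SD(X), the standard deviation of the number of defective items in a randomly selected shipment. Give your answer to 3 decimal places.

3.630

Per component, 1: μ=2, E[X²]=6; 2: μ=2.5, E[X²]=8.75; 3: μ=10, E[X²]=110.
E[X] = 0.58·2 + 0.23·2.5 + 0.19·10 = 3.635.
E[X²] = 0.58·6 + 0.23·8.75 + 0.19·110 = 26.3925.
Var(X) = E[X²] − (E[X])² = 26.3925 − 13.2132 = 13.1793.
SD(X) = √13.1793 = 3.63033.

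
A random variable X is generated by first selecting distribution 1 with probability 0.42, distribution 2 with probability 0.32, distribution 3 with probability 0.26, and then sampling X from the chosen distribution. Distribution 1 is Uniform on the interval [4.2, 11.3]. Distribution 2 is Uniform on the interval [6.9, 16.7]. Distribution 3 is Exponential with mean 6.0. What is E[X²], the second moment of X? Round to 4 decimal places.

For each component E[X²] = Var + (mean)², giving 1: 64.2633; 2: 147.243; 3: 72.
Overall E[X²] = 0.42·64.2633 + 0.32·147.243 + 0.26·72 = 92.8285.

92.8285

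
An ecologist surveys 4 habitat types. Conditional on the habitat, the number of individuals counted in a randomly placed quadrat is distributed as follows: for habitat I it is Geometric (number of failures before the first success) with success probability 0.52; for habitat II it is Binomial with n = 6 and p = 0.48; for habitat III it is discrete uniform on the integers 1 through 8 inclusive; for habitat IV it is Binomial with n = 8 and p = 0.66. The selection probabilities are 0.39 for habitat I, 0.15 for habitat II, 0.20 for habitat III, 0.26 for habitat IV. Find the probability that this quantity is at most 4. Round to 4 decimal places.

Conditional on each habitat, P(X ≤ 4): I: 0.97452; II: 0.908271; III: 0.5; IV: 0.27244.
By total probability, P(X ≤ 4) = 0.39·0.97452 + 0.15·0.908271 + 0.2·0.5 + 0.26·0.27244 = 0.687138.

0.6871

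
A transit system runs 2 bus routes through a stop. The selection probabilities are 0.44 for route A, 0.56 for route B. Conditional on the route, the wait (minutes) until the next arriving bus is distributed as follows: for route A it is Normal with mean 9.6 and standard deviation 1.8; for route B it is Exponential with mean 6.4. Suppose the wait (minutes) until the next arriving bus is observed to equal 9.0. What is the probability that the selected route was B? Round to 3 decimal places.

0.189

Likelihoods f(9.0 | ·): A: 0.209657; B: 0.0382907.
Posterior ∝ prior × likelihood. Numerator for B: 0.56·0.0382907 = 0.0214428.
Normalizing constant: 0.44·0.209657 + 0.56·0.0382907 = 0.113692.
P(B | observation) = 0.0214428 / 0.113692 = 0.188604.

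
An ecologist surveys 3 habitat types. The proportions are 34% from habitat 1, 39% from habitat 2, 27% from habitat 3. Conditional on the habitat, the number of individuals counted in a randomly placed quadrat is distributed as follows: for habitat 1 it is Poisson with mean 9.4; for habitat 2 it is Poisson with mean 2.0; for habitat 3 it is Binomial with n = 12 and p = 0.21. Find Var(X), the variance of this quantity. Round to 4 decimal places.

Per component, 1: μ=9.4, E[X²]=97.76; 2: μ=2, E[X²]=6; 3: μ=2.52, E[X²]=8.3412.
E[X] = 0.34·9.4 + 0.39·2 + 0.27·2.52 = 4.6564.
E[X²] = 0.34·97.76 + 0.39·6 + 0.27·8.3412 = 37.8305.
Var(X) = E[X²] − (E[X])² = 37.8305 − 21.6821 = 16.1485.

16.1485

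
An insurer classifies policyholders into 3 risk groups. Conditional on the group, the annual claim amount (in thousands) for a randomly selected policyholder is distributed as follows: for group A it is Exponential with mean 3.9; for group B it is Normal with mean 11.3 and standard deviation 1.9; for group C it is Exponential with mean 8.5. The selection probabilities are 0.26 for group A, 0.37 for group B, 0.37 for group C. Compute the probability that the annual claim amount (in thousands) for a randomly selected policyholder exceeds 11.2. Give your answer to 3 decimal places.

0.307

Conditional on each group, P(X > 11.2): A: 0.0565973; B: 0.520987; C: 0.267765.
By total probability, P(X > 11.2) = 0.26·0.0565973 + 0.37·0.520987 + 0.37·0.267765 = 0.306553.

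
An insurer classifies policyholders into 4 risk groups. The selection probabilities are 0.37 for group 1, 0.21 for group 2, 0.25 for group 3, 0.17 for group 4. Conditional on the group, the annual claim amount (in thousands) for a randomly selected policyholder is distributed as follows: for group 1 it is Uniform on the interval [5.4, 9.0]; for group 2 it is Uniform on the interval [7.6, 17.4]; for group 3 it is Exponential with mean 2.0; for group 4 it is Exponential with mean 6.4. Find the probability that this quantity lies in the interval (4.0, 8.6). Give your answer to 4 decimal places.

0.4274

Conditional on each group, P(4.0 < X < 8.6): 1: 0.888889; 2: 0.102041; 3: 0.121767; 4: 0.274396.
By total probability, P(4.0 < X < 8.6) = 0.37·0.888889 + 0.21·0.102041 + 0.25·0.121767 + 0.17·0.274396 = 0.427406.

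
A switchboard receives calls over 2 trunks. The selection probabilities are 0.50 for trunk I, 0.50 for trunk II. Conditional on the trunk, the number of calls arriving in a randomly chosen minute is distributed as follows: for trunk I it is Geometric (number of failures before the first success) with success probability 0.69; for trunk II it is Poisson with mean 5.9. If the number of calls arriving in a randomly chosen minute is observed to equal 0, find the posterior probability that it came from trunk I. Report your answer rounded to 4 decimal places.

Likelihoods P(X=0 | ·): I: 0.69; II: 0.00273944.
Posterior ∝ prior × likelihood. Numerator for I: 0.5·0.69 = 0.345.
Normalizing constant: 0.5·0.69 + 0.5·0.00273944 = 0.34637.
P(I | observation) = 0.345 / 0.34637 = 0.996045.

0.9960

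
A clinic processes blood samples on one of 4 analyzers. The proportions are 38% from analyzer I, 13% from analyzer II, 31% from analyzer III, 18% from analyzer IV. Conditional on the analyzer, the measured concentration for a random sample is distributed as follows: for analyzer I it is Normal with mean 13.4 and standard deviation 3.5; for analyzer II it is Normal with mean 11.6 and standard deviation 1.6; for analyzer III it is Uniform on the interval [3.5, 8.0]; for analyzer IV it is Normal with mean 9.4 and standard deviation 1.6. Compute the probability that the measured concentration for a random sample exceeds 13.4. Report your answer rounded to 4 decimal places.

0.2081

Conditional on each analyzer, P(X > 13.4): I: 0.5; II: 0.130295; III: 0; IV: 0.00620967.
By total probability, P(X > 13.4) = 0.38·0.5 + 0.13·0.130295 + 0.31·0 + 0.18·0.00620967 = 0.208056.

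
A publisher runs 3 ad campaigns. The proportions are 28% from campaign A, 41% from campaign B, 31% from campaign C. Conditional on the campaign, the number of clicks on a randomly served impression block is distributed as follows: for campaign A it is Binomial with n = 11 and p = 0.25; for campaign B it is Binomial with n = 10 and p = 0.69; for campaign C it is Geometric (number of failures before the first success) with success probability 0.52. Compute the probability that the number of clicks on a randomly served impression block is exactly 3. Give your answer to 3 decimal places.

Conditional on each campaign, P(X = 3): A: 0.258104; B: 0.0108458; C: 0.0575078.
By total probability, P(X = 3) = 0.28·0.258104 + 0.41·0.0108458 + 0.31·0.0575078 = 0.0945432.

0.095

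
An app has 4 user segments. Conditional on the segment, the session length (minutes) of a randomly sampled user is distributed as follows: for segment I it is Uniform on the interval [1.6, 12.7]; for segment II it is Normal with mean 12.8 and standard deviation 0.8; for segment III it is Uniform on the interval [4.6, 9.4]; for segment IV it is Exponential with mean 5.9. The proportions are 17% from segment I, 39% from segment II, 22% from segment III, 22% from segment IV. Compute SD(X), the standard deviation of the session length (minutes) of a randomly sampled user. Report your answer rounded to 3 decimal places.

4.391

Per component, I: μ=7.15, E[X²]=61.39; II: μ=12.8, E[X²]=164.48; III: μ=7, E[X²]=50.92; IV: μ=5.9, E[X²]=69.62.
E[X] = 0.17·7.15 + 0.39·12.8 + 0.22·7 + 0.22·5.9 = 9.0455.
E[X²] = 0.17·61.39 + 0.39·164.48 + 0.22·50.92 + 0.22·69.62 = 101.102.
Var(X) = E[X²] − (E[X])² = 101.102 − 81.8211 = 19.2812.
SD(X) = √19.2812 = 4.39104.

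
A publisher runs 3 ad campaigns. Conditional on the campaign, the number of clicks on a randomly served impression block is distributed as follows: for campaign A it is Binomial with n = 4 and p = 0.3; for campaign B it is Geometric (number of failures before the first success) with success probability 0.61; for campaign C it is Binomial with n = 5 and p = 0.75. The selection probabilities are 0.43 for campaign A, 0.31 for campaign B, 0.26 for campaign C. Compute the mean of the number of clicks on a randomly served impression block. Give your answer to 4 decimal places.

1.6892

Component means — A: 1.2; B: 0.639344; C: 3.75.
E[X] = 0.43·1.2 + 0.31·0.639344 + 0.26·3.75 = 1.6892.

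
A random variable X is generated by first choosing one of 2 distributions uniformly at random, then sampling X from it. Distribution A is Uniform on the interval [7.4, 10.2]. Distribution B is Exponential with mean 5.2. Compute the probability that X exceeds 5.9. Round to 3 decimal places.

0.661

Conditional on each component, P(X > 5.9): A: 1; B: 0.321546.
By total probability, P(X > 5.9) = 0.5·1 + 0.5·0.321546 = 0.660773.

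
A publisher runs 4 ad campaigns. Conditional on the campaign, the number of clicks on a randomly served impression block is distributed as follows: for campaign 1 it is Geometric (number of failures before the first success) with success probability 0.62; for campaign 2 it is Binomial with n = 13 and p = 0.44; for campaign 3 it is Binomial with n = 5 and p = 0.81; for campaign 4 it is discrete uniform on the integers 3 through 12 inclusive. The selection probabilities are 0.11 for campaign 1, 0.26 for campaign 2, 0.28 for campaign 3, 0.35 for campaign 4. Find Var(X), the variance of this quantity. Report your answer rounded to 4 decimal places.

8.6383

Per component, 1: μ=0.612903, E[X²]=1.3642; 2: μ=5.72, E[X²]=35.9216; 3: μ=4.05, E[X²]=17.172; 4: μ=7.5, E[X²]=64.5.
E[X] = 0.11·0.612903 + 0.26·5.72 + 0.28·4.05 + 0.35·7.5 = 5.31362.
E[X²] = 0.11·1.3642 + 0.26·35.9216 + 0.28·17.172 + 0.35·64.5 = 36.8728.
Var(X) = E[X²] − (E[X])² = 36.8728 − 28.2346 = 8.63829.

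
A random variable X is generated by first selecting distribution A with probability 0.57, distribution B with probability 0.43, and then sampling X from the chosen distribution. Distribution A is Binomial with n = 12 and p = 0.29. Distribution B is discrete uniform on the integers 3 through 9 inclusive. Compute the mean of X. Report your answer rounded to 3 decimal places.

4.564

Component means — A: 3.48; B: 6.
E[X] = 0.57·3.48 + 0.43·6 = 4.5636.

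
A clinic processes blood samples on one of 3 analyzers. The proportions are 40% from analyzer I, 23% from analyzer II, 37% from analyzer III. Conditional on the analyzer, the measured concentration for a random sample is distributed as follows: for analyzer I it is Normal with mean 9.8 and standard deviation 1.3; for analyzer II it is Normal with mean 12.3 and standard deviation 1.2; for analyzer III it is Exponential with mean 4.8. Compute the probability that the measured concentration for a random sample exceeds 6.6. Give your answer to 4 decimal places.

0.7208

Conditional on each analyzer, P(X > 6.6): I: 0.993083; II: 0.999999; III: 0.25284.
By total probability, P(X > 6.6) = 0.4·0.993083 + 0.23·0.999999 + 0.37·0.25284 = 0.720784.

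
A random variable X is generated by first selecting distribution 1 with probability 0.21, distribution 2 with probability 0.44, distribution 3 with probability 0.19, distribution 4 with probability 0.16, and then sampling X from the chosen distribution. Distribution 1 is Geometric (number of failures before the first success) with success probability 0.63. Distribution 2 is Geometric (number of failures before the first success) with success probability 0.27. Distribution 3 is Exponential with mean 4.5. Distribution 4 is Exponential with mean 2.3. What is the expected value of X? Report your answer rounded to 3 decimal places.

Component means — 1: 0.587302; 2: 2.7037; 3: 4.5; 4: 2.3.
E[X] = 0.21·0.587302 + 0.44·2.7037 + 0.19·4.5 + 0.16·2.3 = 2.53596.

2.536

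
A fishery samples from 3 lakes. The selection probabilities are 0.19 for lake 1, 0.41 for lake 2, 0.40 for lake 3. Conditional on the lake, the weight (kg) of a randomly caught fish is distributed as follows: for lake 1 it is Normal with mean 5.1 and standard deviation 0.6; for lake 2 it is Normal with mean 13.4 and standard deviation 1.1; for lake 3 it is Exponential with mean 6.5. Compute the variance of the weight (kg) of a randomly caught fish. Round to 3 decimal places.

Per component, 1: μ=5.1, E[X²]=26.37; 2: μ=13.4, E[X²]=180.77; 3: μ=6.5, E[X²]=84.5.
E[X] = 0.19·5.1 + 0.41·13.4 + 0.4·6.5 = 9.063.
E[X²] = 0.19·26.37 + 0.41·180.77 + 0.4·84.5 = 112.926.
Var(X) = E[X²] − (E[X])² = 112.926 − 82.138 = 30.788.

30.788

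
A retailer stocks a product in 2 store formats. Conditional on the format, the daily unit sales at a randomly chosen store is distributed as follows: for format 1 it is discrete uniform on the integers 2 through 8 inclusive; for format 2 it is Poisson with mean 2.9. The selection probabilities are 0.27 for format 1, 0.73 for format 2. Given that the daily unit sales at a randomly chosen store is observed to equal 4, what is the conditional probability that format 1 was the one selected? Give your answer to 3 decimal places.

Likelihoods P(X=4 | ·): 1: 0.142857; 2: 0.162154.
Posterior ∝ prior × likelihood. Numerator for 1: 0.27·0.142857 = 0.0385714.
Normalizing constant: 0.27·0.142857 + 0.73·0.162154 = 0.156944.
P(1 | observation) = 0.0385714 / 0.156944 = 0.245766.

0.246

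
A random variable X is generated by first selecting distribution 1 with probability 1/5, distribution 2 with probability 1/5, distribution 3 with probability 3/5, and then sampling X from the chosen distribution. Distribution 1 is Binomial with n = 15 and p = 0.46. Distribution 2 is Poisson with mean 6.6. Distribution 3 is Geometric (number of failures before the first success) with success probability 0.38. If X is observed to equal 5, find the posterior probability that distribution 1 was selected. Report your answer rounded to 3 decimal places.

Likelihoods P(X=5 | ·): 1: 0.130401; 2: 0.141969; 3: 0.034813.
Posterior ∝ prior × likelihood. Numerator for 1: 0.2·0.130401 = 0.0260803.
Normalizing constant: 0.2·0.130401 + 0.2·0.141969 + 0.6·0.034813 = 0.075362.
P(1 | observation) = 0.0260803 / 0.075362 = 0.346067.

0.346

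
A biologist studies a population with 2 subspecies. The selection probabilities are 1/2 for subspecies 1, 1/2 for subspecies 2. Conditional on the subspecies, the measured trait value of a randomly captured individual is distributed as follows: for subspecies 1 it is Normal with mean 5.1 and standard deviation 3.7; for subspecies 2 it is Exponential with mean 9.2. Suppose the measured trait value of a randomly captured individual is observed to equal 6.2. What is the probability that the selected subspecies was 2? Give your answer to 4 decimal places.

Likelihoods f(6.2 | ·): 1: 0.103161; 2: 0.0554033.
Posterior ∝ prior × likelihood. Numerator for 2: 0.5·0.0554033 = 0.0277016.
Normalizing constant: 0.5·0.103161 + 0.5·0.0554033 = 0.0792821.
P(2 | observation) = 0.0277016 / 0.0792821 = 0.349406.

0.3494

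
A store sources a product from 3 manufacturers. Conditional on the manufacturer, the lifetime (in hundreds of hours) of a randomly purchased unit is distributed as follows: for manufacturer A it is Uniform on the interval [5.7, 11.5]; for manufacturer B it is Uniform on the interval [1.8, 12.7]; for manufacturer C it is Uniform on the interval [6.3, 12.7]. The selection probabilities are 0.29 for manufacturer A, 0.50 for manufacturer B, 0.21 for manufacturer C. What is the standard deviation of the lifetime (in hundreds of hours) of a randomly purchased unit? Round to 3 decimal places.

2.707

Per component, A: μ=8.6, E[X²]=76.7633; B: μ=7.25, E[X²]=62.4633; C: μ=9.5, E[X²]=93.6633.
E[X] = 0.29·8.6 + 0.5·7.25 + 0.21·9.5 = 8.114.
E[X²] = 0.29·76.7633 + 0.5·62.4633 + 0.21·93.6633 = 73.1623.
Var(X) = E[X²] − (E[X])² = 73.1623 − 65.837 = 7.32534.
SD(X) = √7.32534 = 2.70654.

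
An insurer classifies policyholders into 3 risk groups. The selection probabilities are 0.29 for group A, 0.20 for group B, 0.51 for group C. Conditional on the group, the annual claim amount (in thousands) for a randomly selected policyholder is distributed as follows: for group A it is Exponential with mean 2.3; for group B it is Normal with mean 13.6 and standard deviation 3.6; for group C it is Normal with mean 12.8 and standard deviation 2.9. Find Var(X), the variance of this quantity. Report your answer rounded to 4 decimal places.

Per component, A: μ=2.3, E[X²]=10.58; B: μ=13.6, E[X²]=197.92; C: μ=12.8, E[X²]=172.25.
E[X] = 0.29·2.3 + 0.2·13.6 + 0.51·12.8 = 9.915.
E[X²] = 0.29·10.58 + 0.2·197.92 + 0.51·172.25 = 130.5.
Var(X) = E[X²] − (E[X])² = 130.5 − 98.3072 = 32.1925.

32.1925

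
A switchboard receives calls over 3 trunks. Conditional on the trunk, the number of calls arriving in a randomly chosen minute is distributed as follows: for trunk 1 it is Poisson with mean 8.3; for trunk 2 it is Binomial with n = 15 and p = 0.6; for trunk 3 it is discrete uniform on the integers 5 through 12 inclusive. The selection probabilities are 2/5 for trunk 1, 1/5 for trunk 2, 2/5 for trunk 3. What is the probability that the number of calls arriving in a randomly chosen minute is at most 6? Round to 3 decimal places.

Conditional on each trunk, P(X ≤ 6): 1: 0.278121; 2: 0.0950474; 3: 0.25.
By total probability, P(X ≤ 6) = 0.4·0.278121 + 0.2·0.0950474 + 0.4·0.25 = 0.230258.

0.230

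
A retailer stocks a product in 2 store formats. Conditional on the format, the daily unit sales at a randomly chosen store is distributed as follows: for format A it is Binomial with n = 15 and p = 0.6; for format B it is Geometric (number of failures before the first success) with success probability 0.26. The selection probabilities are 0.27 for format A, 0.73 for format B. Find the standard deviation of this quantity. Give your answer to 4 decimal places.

Per component, A: μ=9, E[X²]=84.6; B: μ=2.84615, E[X²]=19.0473.
E[X] = 0.27·9 + 0.73·2.84615 = 4.50769.
E[X²] = 0.27·84.6 + 0.73·19.0473 = 36.7466.
Var(X) = E[X²] − (E[X])² = 36.7466 − 20.3193 = 16.4273.
SD(X) = √16.4273 = 4.05306.

4.0531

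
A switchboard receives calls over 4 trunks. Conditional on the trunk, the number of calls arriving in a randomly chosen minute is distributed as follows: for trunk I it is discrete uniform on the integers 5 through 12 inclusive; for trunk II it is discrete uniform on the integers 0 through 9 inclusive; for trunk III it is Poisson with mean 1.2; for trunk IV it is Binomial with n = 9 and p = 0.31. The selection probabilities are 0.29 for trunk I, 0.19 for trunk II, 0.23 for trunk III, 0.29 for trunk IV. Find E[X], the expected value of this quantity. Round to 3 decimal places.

4.405

Component means — I: 8.5; II: 4.5; III: 1.2; IV: 2.79.
E[X] = 0.29·8.5 + 0.19·4.5 + 0.23·1.2 + 0.29·2.79 = 4.4051.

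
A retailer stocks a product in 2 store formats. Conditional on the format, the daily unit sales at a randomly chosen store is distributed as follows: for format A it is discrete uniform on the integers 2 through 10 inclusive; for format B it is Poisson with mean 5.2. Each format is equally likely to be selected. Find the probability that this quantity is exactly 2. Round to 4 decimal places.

Conditional on each format, P(X = 2): A: 0.111111; B: 0.074584.
By total probability, P(X = 2) = 0.5·0.111111 + 0.5·0.074584 = 0.0928475.

0.0928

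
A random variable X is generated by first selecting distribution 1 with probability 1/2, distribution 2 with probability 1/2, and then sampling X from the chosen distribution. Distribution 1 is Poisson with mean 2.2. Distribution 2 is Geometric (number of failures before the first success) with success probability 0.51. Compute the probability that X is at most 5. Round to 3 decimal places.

Conditional on each component, P(X ≤ 5): 1: 0.97509; 2: 0.986159.
By total probability, P(X ≤ 5) = 0.5·0.97509 + 0.5·0.986159 = 0.980624.

0.981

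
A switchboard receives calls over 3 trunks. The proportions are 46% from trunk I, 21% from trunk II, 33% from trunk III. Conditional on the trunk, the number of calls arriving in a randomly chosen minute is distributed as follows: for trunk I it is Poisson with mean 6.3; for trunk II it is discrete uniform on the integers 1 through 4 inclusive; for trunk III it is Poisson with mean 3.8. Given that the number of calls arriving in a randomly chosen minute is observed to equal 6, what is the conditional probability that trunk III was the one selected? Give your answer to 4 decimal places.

Likelihoods P(X=6 | ·): I: 0.159461; II: 0; III: 0.0935513.
Posterior ∝ prior × likelihood. Numerator for III: 0.33·0.0935513 = 0.0308719.
Normalizing constant: 0.46·0.159461 + 0.21·0 + 0.33·0.0935513 = 0.104224.
P(III | observation) = 0.0308719 / 0.104224 = 0.296207.

0.2962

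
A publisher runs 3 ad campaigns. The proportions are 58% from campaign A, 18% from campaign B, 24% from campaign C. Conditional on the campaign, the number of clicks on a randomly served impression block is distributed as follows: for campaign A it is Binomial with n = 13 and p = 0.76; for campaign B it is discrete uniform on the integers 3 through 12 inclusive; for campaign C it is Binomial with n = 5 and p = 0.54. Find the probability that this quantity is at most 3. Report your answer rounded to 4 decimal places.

Conditional on each campaign, P(X ≤ 3): A: 8.68263e-05; B: 0.1; C: 0.758513.
By total probability, P(X ≤ 3) = 0.58·8.68263e-05 + 0.18·0.1 + 0.24·0.758513 = 0.200094.

0.2001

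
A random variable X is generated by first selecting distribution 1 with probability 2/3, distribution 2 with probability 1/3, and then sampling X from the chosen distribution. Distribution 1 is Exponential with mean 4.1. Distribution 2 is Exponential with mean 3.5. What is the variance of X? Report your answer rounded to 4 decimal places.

15.3700

Per component, 1: μ=4.1, E[X²]=33.62; 2: μ=3.5, E[X²]=24.5.
E[X] = 0.666667·4.1 + 0.333333·3.5 = 3.9.
E[X²] = 0.666667·33.62 + 0.333333·24.5 = 30.58.
Var(X) = E[X²] − (E[X])² = 30.58 − 15.21 = 15.37.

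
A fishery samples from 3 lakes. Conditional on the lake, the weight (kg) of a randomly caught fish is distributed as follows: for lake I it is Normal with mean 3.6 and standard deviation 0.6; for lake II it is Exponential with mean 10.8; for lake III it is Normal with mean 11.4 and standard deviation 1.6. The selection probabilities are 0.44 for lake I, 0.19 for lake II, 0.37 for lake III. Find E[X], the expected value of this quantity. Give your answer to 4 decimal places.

Component means — I: 3.6; II: 10.8; III: 11.4.
E[X] = 0.44·3.6 + 0.19·10.8 + 0.37·11.4 = 7.854.

7.8540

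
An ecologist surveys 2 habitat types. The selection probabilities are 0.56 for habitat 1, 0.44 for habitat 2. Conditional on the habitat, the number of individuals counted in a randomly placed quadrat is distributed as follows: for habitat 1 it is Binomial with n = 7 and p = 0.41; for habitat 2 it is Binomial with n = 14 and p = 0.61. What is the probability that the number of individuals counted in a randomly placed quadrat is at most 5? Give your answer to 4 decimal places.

0.5698

Conditional on each habitat, P(X ≤ 5): 1: 0.978435; 2: 0.0496612.
By total probability, P(X ≤ 5) = 0.56·0.978435 + 0.44·0.0496612 = 0.569774.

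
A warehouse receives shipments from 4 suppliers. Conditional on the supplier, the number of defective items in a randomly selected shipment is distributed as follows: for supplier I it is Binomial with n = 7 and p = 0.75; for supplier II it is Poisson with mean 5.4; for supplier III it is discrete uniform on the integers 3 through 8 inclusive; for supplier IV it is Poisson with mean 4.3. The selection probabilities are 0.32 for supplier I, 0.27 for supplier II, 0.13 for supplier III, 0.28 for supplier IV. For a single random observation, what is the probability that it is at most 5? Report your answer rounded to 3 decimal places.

0.596

Conditional on each supplier, P(X ≤ 5): I: 0.555054; II: 0.546132; III: 0.5; IV: 0.736663.
By total probability, P(X ≤ 5) = 0.32·0.555054 + 0.27·0.546132 + 0.13·0.5 + 0.28·0.736663 = 0.596338.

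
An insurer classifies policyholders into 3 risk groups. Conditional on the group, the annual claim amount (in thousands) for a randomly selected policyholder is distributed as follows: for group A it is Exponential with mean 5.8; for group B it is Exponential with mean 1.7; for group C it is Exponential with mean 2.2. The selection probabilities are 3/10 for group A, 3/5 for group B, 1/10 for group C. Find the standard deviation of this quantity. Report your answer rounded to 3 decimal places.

3.967

Per component, A: μ=5.8, E[X²]=67.28; B: μ=1.7, E[X²]=5.78; C: μ=2.2, E[X²]=9.68.
E[X] = 0.3·5.8 + 0.6·1.7 + 0.1·2.2 = 2.98.
E[X²] = 0.3·67.28 + 0.6·5.78 + 0.1·9.68 = 24.62.
Var(X) = E[X²] − (E[X])² = 24.62 − 8.8804 = 15.7396.
SD(X) = √15.7396 = 3.96732.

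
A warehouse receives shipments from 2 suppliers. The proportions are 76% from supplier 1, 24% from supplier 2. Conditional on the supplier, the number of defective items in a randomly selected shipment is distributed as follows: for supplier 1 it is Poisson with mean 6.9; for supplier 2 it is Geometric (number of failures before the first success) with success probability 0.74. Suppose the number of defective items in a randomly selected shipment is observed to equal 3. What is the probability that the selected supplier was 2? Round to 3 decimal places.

Likelihoods P(X=3 | ·): 1: 0.0551778; 2: 0.0130062.
Posterior ∝ prior × likelihood. Numerator for 2: 0.24·0.0130062 = 0.0031215.
Normalizing constant: 0.76·0.0551778 + 0.24·0.0130062 = 0.0450566.
P(2 | observation) = 0.0031215 / 0.0450566 = 0.0692795.

0.069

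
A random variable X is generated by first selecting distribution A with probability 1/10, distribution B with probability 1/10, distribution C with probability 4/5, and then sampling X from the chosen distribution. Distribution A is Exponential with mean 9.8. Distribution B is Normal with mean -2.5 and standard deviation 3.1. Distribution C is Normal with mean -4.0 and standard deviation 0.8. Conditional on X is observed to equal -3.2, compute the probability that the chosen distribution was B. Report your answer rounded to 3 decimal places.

0.049

Likelihoods f(-3.2 | ·): A: 0; B: 0.125452; C: 0.302463.
Posterior ∝ prior × likelihood. Numerator for B: 0.1·0.125452 = 0.0125452.
Normalizing constant: 0.1·0 + 0.1·0.125452 + 0.8·0.302463 = 0.254516.
P(B | observation) = 0.0125452 / 0.254516 = 0.0492903.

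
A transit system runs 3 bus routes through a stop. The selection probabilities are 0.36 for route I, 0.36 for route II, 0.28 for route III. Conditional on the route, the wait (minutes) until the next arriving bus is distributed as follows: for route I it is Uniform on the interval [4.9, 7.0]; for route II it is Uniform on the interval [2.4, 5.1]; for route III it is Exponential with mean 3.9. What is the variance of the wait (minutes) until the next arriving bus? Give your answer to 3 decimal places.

Per component, I: μ=5.95, E[X²]=35.77; II: μ=3.75, E[X²]=14.67; III: μ=3.9, E[X²]=30.42.
E[X] = 0.36·5.95 + 0.36·3.75 + 0.28·3.9 = 4.584.
E[X²] = 0.36·35.77 + 0.36·14.67 + 0.28·30.42 = 26.676.
Var(X) = E[X²] − (E[X])² = 26.676 − 21.0131 = 5.66294.

5.663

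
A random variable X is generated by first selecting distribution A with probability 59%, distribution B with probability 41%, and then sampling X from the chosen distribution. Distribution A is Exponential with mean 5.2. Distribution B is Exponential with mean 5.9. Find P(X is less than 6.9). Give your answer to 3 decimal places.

0.716

Conditional on each component, P(X < 6.9): A: 0.734708; B: 0.689475.
By total probability, P(X < 6.9) = 0.59·0.734708 + 0.41·0.689475 = 0.716162.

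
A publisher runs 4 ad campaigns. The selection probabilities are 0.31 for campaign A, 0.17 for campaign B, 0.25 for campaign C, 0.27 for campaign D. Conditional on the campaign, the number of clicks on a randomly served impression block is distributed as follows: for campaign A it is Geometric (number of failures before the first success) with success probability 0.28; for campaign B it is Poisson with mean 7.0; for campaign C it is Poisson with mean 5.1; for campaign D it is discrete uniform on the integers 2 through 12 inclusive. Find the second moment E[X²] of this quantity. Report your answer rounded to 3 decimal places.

For each component E[X²] = Var + (mean)², giving A: 15.7959; B: 56; C: 31.11; D: 59.
Overall E[X²] = 0.31·15.7959 + 0.17·56 + 0.25·31.11 + 0.27·59 = 38.1242.

38.124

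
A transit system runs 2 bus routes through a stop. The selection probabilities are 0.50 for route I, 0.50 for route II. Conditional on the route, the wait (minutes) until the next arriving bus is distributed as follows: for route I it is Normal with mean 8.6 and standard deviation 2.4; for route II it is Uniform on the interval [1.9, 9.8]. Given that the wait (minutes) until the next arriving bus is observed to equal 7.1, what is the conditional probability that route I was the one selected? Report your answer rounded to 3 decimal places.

Likelihoods f(7.1 | ·): I: 0.136734; II: 0.126582.
Posterior ∝ prior × likelihood. Numerator for I: 0.5·0.136734 = 0.0683669.
Normalizing constant: 0.5·0.136734 + 0.5·0.126582 = 0.131658.
P(I | observation) = 0.0683669 / 0.131658 = 0.519276.

0.519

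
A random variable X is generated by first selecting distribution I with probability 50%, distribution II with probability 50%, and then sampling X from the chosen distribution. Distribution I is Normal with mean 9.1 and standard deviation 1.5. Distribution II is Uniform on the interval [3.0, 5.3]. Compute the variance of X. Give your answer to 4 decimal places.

Per component, I: μ=9.1, E[X²]=85.06; II: μ=4.15, E[X²]=17.6633.
E[X] = 0.5·9.1 + 0.5·4.15 = 6.625.
E[X²] = 0.5·85.06 + 0.5·17.6633 = 51.3617.
Var(X) = E[X²] − (E[X])² = 51.3617 − 43.8906 = 7.47104.

7.4710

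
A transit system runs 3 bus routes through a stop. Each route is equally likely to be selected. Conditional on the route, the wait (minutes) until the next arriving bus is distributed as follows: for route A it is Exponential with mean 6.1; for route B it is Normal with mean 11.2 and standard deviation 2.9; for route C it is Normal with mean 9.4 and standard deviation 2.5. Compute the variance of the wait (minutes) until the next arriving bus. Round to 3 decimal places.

21.750

Per component, A: μ=6.1, E[X²]=74.42; B: μ=11.2, E[X²]=133.85; C: μ=9.4, E[X²]=94.61.
E[X] = 0.333333·6.1 + 0.333333·11.2 + 0.333333·9.4 = 8.9.
E[X²] = 0.333333·74.42 + 0.333333·133.85 + 0.333333·94.61 = 100.96.
Var(X) = E[X²] − (E[X])² = 100.96 − 79.21 = 21.75.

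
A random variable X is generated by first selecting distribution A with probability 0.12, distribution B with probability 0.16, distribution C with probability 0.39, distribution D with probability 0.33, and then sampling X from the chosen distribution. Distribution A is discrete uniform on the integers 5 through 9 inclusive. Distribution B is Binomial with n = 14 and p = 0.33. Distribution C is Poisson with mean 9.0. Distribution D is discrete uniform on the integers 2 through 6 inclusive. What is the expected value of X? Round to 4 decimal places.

6.4092

Component means — A: 7; B: 4.62; C: 9; D: 4.
E[X] = 0.12·7 + 0.16·4.62 + 0.39·9 + 0.33·4 = 6.4092.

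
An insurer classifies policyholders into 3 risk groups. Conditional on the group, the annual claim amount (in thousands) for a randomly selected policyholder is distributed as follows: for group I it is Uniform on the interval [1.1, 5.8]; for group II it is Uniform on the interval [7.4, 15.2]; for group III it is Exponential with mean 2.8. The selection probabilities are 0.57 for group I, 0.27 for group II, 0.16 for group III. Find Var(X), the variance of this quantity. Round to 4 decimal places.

Per component, I: μ=3.45, E[X²]=13.7433; II: μ=11.3, E[X²]=132.76; III: μ=2.8, E[X²]=15.68.
E[X] = 0.57·3.45 + 0.27·11.3 + 0.16·2.8 = 5.4655.
E[X²] = 0.57·13.7433 + 0.27·132.76 + 0.16·15.68 = 46.1877.
Var(X) = E[X²] − (E[X])² = 46.1877 − 29.8717 = 16.316.

16.3160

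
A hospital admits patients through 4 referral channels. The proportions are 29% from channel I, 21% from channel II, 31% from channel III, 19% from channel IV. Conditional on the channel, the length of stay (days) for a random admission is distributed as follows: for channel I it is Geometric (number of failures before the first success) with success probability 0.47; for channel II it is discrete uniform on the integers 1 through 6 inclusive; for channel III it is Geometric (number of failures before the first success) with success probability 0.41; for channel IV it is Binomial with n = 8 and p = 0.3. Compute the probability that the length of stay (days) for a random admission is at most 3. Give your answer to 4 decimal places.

0.7977

Conditional on each channel, P(X ≤ 3): I: 0.921095; II: 0.5; III: 0.878826; IV: 0.805896.
By total probability, P(X ≤ 3) = 0.29·0.921095 + 0.21·0.5 + 0.31·0.878826 + 0.19·0.805896 = 0.797674.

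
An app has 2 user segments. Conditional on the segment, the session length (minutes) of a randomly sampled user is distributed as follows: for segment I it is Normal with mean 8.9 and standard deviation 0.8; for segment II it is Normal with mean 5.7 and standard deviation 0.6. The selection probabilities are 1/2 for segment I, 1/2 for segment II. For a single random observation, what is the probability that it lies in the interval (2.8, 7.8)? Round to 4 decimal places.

Conditional on each segment, P(2.8 < X < 7.8): I: 0.0845657; II: 0.999767.
By total probability, P(2.8 < X < 7.8) = 0.5·0.0845657 + 0.5·0.999767 = 0.542166.

0.5422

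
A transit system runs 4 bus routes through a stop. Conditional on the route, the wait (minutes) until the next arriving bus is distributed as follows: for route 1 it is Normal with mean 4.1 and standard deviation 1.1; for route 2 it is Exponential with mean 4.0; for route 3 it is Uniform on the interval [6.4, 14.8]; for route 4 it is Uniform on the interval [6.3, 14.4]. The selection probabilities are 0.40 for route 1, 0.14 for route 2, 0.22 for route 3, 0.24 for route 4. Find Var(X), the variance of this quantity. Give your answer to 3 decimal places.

Per component, 1: μ=4.1, E[X²]=18.02; 2: μ=4, E[X²]=32; 3: μ=10.6, E[X²]=118.24; 4: μ=10.35, E[X²]=112.59.
E[X] = 0.4·4.1 + 0.14·4 + 0.22·10.6 + 0.24·10.35 = 7.016.
E[X²] = 0.4·18.02 + 0.14·32 + 0.22·118.24 + 0.24·112.59 = 64.7224.
Var(X) = E[X²] − (E[X])² = 64.7224 − 49.2243 = 15.4981.

15.498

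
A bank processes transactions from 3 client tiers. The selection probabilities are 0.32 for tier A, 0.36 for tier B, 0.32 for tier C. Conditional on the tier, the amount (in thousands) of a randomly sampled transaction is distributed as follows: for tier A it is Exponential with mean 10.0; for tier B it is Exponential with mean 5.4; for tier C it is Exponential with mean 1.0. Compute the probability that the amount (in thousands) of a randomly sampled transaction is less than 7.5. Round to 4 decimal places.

Conditional on each tier, P(X < 7.5): A: 0.527633; B: 0.750648; C: 0.999447.
By total probability, P(X < 7.5) = 0.32·0.527633 + 0.36·0.750648 + 0.32·0.999447 = 0.758899.

0.7589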